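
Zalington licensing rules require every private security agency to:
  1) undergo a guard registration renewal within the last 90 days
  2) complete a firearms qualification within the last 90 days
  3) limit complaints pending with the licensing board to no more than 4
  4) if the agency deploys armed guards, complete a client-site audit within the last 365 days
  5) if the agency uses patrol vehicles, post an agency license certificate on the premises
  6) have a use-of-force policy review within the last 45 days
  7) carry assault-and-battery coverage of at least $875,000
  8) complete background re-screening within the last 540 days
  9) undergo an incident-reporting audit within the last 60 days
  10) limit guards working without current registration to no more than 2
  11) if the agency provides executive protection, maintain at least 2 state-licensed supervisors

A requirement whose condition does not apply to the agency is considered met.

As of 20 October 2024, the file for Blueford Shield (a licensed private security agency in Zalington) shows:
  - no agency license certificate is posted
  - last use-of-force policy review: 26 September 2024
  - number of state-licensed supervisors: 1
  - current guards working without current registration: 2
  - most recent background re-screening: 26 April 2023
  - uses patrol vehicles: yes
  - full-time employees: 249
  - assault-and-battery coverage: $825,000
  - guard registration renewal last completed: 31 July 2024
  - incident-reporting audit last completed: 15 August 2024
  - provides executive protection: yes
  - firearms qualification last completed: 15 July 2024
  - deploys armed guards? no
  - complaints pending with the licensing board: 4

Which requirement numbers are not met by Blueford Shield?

2, 5, 7, 8, 9, 11

1. guard registration renewal 81 days ago vs limit 90 → met
2. firearms qualification 97 days ago vs limit 90 → not met
3. complaints pending with the licensing board 4 ≤ 4 → met
4. condition 'deploys armed guards' does not hold → requirement n/a → met
5. condition 'uses patrol vehicles' holds; agency license certificate absent → not met
6. use-of-force policy review 24 days ago vs limit 45 → met
7. assault-and-battery coverage $825,000 < $875,000 → not met
8. background re-screening 543 days ago vs limit 540 → not met
9. incident-reporting audit 66 days ago vs limit 60 → not met
10. guards working without current registration 2 ≤ 2 → met
11. condition 'provides executive protection' holds; state-licensed supervisors 1 < 2 → not met
Not met: 2, 5, 7, 8, 9, 11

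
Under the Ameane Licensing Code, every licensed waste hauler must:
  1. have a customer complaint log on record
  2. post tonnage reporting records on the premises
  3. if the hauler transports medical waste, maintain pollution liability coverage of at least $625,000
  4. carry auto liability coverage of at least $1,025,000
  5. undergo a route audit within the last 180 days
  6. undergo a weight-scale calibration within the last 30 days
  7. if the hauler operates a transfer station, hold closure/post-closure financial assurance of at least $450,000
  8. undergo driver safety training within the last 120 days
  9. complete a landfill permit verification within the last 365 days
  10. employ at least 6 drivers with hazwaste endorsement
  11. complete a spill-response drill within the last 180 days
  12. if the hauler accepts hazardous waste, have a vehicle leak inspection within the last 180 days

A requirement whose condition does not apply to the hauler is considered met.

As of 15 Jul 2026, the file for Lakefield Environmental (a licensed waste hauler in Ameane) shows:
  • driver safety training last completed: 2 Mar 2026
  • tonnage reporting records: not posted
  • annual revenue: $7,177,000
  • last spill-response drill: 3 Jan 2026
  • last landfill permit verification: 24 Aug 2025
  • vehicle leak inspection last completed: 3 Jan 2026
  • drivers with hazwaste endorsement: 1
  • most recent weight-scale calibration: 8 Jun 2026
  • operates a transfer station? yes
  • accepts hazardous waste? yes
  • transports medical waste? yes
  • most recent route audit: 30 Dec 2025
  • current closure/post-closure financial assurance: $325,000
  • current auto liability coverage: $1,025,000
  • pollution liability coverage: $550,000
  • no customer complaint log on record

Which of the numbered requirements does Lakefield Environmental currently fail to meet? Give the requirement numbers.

1. customer complaint log absent → not met
2. tonnage reporting records absent → not met
3. condition 'transports medical waste' holds; pollution liability coverage $550,000 < $625,000 → not met
4. auto liability coverage $1,025,000 ≥ $1,025,000 → met
5. route audit 197 days ago vs limit 180 → not met
6. weight-scale calibration 37 days ago vs limit 30 → not met
7. condition 'operates a transfer station' holds; closure/post-closure financial assurance $325,000 < $450,000 → not met
8. driver safety training 135 days ago vs limit 120 → not met
9. landfill permit verification 325 days ago vs limit 365 → met
10. drivers with hazwaste endorsement 1 < 6 → not met
11. spill-response drill 193 days ago vs limit 180 → not met
12. condition 'accepts hazardous waste' holds; vehicle leak inspection 193 days ago vs limit 180 → not met
Not met: 1, 2, 3, 5, 6, 7, 8, 10, 11, 12

1, 2, 3, 5, 6, 7, 8, 10, 11, 12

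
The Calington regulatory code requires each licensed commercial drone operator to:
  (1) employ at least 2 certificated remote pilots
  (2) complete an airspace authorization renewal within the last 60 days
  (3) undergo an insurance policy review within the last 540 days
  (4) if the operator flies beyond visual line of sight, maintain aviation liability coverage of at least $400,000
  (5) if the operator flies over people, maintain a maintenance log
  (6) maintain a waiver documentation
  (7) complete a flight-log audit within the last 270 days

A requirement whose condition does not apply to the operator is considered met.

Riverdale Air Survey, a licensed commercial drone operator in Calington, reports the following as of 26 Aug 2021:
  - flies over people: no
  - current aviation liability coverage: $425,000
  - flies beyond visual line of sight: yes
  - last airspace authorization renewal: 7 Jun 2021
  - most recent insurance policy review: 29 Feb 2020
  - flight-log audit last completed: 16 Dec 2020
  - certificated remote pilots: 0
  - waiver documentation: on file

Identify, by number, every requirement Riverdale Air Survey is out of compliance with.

1. certificated remote pilots 0 < 2 → not met
2. airspace authorization renewal 80 days ago vs limit 60 → not met
3. insurance policy review 544 days ago vs limit 540 → not met
4. condition 'flies beyond visual line of sight' holds; aviation liability coverage $425,000 ≥ $400,000 → met
5. condition 'flies over people' does not hold → requirement n/a → met
6. waiver documentation present → met
7. flight-log audit 253 days ago vs limit 270 → met
Not met: 1, 2, 3

1, 2, 3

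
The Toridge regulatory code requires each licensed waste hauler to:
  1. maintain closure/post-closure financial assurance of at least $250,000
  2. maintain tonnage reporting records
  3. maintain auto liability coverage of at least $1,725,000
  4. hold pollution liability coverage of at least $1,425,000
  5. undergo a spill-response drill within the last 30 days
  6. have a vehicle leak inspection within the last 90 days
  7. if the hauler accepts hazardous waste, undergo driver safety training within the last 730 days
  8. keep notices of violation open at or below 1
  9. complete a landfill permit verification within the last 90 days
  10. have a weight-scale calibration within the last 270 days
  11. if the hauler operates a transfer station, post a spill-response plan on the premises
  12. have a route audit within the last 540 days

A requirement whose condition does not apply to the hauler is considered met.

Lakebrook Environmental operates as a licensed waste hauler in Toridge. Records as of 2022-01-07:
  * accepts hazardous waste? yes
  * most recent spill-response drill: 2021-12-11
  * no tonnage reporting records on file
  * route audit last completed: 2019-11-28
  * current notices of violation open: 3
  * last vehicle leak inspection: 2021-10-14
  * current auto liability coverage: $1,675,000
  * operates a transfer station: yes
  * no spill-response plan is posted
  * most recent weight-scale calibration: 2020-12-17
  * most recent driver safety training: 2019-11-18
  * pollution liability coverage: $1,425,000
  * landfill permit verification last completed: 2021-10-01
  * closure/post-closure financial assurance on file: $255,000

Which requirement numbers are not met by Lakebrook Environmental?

1. closure/post-closure financial assurance $255,000 ≥ $250,000 → met
2. tonnage reporting records absent → not met
3. auto liability coverage $1,675,000 < $1,725,000 → not met
4. pollution liability coverage $1,425,000 ≥ $1,425,000 → met
5. spill-response drill 27 days ago vs limit 30 → met
6. vehicle leak inspection 85 days ago vs limit 90 → met
7. condition 'accepts hazardous waste' holds; driver safety training 781 days ago vs limit 730 → not met
8. notices of violation open 3 > 1 → not met
9. landfill permit verification 98 days ago vs limit 90 → not met
10. weight-scale calibration 386 days ago vs limit 270 → not met
11. condition 'operates a transfer station' holds; spill-response plan absent → not met
12. route audit 771 days ago vs limit 540 → not met
Not met: 2, 3, 7, 8, 9, 10, 11, 12

2, 3, 7, 8, 9, 10, 11, 12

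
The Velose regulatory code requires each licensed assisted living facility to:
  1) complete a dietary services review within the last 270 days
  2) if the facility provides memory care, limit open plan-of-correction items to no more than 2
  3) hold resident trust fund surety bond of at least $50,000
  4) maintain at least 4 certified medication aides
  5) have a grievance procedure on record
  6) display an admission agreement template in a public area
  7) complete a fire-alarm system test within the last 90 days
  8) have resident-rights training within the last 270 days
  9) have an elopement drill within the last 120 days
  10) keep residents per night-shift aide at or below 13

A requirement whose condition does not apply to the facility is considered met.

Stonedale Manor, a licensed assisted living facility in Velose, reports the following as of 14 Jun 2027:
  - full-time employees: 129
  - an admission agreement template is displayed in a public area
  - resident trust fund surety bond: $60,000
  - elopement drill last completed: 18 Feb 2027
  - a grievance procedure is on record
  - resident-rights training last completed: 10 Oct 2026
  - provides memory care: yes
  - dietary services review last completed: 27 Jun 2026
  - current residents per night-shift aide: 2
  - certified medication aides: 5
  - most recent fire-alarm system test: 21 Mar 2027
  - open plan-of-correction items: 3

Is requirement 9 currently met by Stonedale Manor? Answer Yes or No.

Yes

9. elopement drill 116 days ago vs limit 120 → met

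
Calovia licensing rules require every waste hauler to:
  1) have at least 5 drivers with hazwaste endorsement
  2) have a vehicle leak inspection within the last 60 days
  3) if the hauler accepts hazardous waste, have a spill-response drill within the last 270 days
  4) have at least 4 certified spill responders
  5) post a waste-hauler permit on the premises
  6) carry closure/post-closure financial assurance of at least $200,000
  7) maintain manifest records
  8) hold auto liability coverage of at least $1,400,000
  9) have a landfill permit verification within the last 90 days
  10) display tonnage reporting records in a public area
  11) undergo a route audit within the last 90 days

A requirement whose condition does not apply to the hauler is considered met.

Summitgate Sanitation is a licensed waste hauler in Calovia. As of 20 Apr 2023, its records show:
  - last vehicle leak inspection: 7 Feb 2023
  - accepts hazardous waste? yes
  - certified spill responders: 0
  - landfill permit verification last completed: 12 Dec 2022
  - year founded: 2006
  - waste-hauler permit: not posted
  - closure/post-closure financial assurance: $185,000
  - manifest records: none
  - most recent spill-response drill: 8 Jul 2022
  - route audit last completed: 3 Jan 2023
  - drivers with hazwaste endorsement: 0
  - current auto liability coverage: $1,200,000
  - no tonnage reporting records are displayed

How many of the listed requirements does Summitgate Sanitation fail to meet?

1. drivers with hazwaste endorsement 0 < 5 → not met
2. vehicle leak inspection 72 days ago vs limit 60 → not met
3. condition 'accepts hazardous waste' holds; spill-response drill 286 days ago vs limit 270 → not met
4. certified spill responders 0 < 4 → not met
5. waste-hauler permit absent → not met
6. closure/post-closure financial assurance $185,000 < $200,000 → not met
7. manifest records absent → not met
8. auto liability coverage $1,200,000 < $1,400,000 → not met
9. landfill permit verification 129 days ago vs limit 90 → not met
10. tonnage reporting records absent → not met
11. route audit 107 days ago vs limit 90 → not met
Not met: 11 of 11

11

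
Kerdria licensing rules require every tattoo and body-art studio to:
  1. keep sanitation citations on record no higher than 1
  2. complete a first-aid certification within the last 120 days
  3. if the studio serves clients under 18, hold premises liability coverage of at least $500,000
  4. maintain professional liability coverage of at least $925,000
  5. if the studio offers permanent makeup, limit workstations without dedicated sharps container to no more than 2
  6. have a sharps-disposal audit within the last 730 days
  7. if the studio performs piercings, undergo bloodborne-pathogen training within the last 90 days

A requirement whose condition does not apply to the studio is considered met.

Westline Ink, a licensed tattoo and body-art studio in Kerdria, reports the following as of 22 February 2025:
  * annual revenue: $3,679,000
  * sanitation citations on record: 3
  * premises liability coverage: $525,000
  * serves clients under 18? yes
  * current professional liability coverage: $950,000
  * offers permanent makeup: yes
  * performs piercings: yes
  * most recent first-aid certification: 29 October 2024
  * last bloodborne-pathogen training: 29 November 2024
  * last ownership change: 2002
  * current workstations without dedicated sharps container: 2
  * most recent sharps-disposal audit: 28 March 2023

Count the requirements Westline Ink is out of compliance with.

1

1. sanitation citations on record 3 > 1 → not met
2. first-aid certification 116 days ago vs limit 120 → met
3. condition 'serves clients under 18' holds; premises liability coverage $525,000 ≥ $500,000 → met
4. professional liability coverage $950,000 ≥ $925,000 → met
5. condition 'offers permanent makeup' holds; workstations without dedicated sharps container 2 ≤ 2 → met
6. sharps-disposal audit 697 days ago vs limit 730 → met
7. condition 'performs piercings' holds; bloodborne-pathogen training 85 days ago vs limit 90 → met
Not met: 1 of 7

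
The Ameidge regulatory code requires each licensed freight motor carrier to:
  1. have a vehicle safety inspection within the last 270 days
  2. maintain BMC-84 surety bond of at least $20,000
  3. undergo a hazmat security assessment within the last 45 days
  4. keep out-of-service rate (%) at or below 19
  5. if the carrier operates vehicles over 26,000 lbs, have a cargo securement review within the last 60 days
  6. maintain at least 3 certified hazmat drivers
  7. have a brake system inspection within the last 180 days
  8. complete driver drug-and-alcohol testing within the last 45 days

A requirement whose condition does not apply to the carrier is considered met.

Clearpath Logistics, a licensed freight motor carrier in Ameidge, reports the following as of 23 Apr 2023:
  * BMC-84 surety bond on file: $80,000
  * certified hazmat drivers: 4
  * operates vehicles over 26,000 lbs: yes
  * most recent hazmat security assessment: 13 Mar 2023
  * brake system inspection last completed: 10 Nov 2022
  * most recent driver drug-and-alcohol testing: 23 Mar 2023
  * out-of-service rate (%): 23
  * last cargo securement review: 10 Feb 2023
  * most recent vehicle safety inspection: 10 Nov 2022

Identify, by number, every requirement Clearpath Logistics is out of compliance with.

1. vehicle safety inspection 164 days ago vs limit 270 → met
2. BMC-84 surety bond $80,000 ≥ $20,000 → met
3. hazmat security assessment 41 days ago vs limit 45 → met
4. out-of-service rate (%) 23 > 19 → not met
5. condition 'operates vehicles over 26,000 lbs' holds; cargo securement review 72 days ago vs limit 60 → not met
6. certified hazmat drivers 4 ≥ 3 → met
7. brake system inspection 164 days ago vs limit 180 → met
8. driver drug-and-alcohol testing 31 days ago vs limit 45 → met
Not met: 4, 5

4, 5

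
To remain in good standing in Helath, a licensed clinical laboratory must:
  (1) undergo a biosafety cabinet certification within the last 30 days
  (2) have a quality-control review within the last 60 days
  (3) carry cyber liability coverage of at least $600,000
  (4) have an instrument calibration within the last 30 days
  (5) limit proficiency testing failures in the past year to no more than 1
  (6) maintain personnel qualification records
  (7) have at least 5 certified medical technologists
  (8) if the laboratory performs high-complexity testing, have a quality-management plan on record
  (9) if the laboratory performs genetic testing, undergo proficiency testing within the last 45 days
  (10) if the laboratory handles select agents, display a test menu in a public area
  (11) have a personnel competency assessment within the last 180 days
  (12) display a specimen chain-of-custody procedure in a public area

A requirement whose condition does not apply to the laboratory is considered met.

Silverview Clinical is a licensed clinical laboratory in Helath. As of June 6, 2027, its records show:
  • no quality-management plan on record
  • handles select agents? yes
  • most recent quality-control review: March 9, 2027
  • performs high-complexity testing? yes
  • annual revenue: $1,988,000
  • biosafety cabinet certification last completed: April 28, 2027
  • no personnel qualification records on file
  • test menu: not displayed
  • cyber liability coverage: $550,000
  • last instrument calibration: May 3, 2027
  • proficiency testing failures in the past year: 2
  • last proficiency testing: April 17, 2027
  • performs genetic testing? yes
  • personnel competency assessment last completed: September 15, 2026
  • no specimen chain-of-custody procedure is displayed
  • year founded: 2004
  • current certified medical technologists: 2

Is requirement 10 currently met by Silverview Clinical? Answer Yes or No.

10. condition 'handles select agents' holds; test menu absent → not met

No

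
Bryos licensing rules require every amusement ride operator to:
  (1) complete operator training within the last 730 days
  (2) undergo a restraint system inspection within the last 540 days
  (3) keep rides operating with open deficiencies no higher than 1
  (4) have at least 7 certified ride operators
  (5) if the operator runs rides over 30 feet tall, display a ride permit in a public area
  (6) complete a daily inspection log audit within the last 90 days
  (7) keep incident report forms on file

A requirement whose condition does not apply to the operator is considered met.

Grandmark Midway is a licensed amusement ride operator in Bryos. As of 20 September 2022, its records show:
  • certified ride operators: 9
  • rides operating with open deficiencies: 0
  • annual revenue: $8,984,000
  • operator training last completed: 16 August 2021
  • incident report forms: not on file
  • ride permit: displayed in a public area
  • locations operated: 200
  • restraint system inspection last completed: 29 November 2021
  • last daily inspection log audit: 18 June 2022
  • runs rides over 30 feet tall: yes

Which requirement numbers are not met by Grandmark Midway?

1. operator training 400 days ago vs limit 730 → met
2. restraint system inspection 295 days ago vs limit 540 → met
3. rides operating with open deficiencies 0 ≤ 1 → met
4. certified ride operators 9 ≥ 7 → met
5. condition 'runs rides over 30 feet tall' holds; ride permit present → met
6. daily inspection log audit 94 days ago vs limit 90 → not met
7. incident report forms absent → not met
Not met: 6, 7

6, 7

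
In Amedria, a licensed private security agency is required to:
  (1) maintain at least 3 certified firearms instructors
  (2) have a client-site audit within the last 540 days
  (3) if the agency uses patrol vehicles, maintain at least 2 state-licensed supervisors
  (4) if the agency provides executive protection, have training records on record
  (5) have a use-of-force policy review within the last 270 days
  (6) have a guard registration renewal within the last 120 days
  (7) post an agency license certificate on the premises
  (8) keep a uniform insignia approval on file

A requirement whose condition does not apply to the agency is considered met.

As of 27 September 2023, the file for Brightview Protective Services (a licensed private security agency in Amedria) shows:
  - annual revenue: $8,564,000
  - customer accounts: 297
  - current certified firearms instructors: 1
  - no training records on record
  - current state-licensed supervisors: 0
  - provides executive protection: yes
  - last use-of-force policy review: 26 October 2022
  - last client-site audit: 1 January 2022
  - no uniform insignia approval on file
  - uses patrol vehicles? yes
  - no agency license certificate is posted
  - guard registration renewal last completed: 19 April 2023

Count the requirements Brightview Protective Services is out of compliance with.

8

1. certified firearms instructors 1 < 3 → not met
2. client-site audit 634 days ago vs limit 540 → not met
3. condition 'uses patrol vehicles' holds; state-licensed supervisors 0 < 2 → not met
4. condition 'provides executive protection' holds; training records absent → not met
5. use-of-force policy review 336 days ago vs limit 270 → not met
6. guard registration renewal 161 days ago vs limit 120 → not met
7. agency license certificate absent → not met
8. uniform insignia approval absent → not met
Not met: 8 of 8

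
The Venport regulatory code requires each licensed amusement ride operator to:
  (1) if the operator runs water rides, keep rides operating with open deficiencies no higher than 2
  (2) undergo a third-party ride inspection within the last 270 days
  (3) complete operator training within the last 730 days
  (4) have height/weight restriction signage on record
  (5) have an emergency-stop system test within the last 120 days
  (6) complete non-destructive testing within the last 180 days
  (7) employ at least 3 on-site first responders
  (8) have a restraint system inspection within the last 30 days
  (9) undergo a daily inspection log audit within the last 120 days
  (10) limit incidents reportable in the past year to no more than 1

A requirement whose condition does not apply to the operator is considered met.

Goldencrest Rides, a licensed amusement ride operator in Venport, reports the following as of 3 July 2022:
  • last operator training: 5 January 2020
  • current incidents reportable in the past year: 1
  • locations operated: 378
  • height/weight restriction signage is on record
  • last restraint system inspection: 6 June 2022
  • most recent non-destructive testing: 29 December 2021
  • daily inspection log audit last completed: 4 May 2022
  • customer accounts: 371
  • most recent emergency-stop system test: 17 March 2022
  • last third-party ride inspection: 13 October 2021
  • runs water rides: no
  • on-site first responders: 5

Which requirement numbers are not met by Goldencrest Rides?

3, 6

1. condition 'runs water rides' does not hold → requirement n/a → met
2. third-party ride inspection 263 days ago vs limit 270 → met
3. operator training 910 days ago vs limit 730 → not met
4. height/weight restriction signage present → met
5. emergency-stop system test 108 days ago vs limit 120 → met
6. non-destructive testing 186 days ago vs limit 180 → not met
7. on-site first responders 5 ≥ 3 → met
8. restraint system inspection 27 days ago vs limit 30 → met
9. daily inspection log audit 60 days ago vs limit 120 → met
10. incidents reportable in the past year 1 ≤ 1 → met
Not met: 3, 6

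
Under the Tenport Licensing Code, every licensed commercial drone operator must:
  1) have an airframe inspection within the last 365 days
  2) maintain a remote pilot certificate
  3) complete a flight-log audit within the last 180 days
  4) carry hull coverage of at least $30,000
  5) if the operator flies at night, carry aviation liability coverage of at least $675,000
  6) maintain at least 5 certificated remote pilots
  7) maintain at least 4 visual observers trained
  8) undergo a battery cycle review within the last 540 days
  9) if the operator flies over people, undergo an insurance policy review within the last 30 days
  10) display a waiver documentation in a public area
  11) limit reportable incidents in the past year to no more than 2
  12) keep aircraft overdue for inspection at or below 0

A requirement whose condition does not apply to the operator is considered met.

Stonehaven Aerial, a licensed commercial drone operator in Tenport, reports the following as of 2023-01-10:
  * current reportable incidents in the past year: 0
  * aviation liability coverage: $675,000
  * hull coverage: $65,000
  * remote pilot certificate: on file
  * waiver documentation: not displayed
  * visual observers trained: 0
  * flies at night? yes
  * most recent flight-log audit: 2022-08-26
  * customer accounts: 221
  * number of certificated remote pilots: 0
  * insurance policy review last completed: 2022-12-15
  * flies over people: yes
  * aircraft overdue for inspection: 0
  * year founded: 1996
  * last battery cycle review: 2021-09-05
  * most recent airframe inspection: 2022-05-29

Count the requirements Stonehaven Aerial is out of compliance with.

3

1. airframe inspection 226 days ago vs limit 365 → met
2. remote pilot certificate present → met
3. flight-log audit 137 days ago vs limit 180 → met
4. hull coverage $65,000 ≥ $30,000 → met
5. condition 'flies at night' holds; aviation liability coverage $675,000 ≥ $675,000 → met
6. certificated remote pilots 0 < 5 → not met
7. visual observers trained 0 < 4 → not met
8. battery cycle review 492 days ago vs limit 540 → met
9. condition 'flies over people' holds; insurance policy review 26 days ago vs limit 30 → met
10. waiver documentation absent → not met
11. reportable incidents in the past year 0 ≤ 2 → met
12. aircraft overdue for inspection 0 ≤ 0 → met
Not met: 3 of 12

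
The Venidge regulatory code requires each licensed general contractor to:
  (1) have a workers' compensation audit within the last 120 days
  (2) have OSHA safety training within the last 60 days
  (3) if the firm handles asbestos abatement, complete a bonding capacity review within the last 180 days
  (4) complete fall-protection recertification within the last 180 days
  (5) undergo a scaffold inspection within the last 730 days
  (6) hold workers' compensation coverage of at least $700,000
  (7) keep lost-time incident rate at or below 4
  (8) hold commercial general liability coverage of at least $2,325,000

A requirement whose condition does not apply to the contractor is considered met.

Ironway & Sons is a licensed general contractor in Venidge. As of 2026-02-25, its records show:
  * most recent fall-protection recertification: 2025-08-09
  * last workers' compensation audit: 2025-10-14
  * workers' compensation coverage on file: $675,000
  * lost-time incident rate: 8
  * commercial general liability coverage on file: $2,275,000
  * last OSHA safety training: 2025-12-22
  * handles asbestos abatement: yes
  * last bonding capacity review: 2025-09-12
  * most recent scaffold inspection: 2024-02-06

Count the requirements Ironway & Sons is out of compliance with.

7

1. workers' compensation audit 134 days ago vs limit 120 → not met
2. OSHA safety training 65 days ago vs limit 60 → not met
3. condition 'handles asbestos abatement' holds; bonding capacity review 166 days ago vs limit 180 → met
4. fall-protection recertification 200 days ago vs limit 180 → not met
5. scaffold inspection 750 days ago vs limit 730 → not met
6. workers' compensation coverage $675,000 < $700,000 → not met
7. lost-time incident rate 8 > 4 → not met
8. commercial general liability coverage $2,275,000 < $2,325,000 → not met
Not met: 7 of 8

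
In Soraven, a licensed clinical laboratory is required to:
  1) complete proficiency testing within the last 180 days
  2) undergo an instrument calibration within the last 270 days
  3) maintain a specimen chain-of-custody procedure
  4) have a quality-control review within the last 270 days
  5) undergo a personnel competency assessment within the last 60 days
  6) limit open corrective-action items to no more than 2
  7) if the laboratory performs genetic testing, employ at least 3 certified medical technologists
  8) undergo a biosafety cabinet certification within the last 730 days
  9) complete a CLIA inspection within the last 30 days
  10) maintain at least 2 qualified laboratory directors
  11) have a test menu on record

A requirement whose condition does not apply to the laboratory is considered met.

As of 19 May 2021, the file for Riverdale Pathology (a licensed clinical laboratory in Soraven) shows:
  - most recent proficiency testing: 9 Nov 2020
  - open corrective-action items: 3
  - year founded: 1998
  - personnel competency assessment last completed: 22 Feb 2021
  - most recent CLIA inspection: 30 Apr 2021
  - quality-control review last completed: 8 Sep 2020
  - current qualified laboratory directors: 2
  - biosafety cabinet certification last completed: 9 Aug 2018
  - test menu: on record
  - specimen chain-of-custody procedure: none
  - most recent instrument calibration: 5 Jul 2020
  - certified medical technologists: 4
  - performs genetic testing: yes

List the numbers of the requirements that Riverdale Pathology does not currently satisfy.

1. proficiency testing 191 days ago vs limit 180 → not met
2. instrument calibration 318 days ago vs limit 270 → not met
3. specimen chain-of-custody procedure absent → not met
4. quality-control review 253 days ago vs limit 270 → met
5. personnel competency assessment 86 days ago vs limit 60 → not met
6. open corrective-action items 3 > 2 → not met
7. condition 'performs genetic testing' holds; certified medical technologists 4 ≥ 3 → met
8. biosafety cabinet certification 1014 days ago vs limit 730 → not met
9. CLIA inspection 19 days ago vs limit 30 → met
10. qualified laboratory directors 2 ≥ 2 → met
11. test menu present → met
Not met: 1, 2, 3, 5, 6, 8

1, 2, 3, 5, 6, 8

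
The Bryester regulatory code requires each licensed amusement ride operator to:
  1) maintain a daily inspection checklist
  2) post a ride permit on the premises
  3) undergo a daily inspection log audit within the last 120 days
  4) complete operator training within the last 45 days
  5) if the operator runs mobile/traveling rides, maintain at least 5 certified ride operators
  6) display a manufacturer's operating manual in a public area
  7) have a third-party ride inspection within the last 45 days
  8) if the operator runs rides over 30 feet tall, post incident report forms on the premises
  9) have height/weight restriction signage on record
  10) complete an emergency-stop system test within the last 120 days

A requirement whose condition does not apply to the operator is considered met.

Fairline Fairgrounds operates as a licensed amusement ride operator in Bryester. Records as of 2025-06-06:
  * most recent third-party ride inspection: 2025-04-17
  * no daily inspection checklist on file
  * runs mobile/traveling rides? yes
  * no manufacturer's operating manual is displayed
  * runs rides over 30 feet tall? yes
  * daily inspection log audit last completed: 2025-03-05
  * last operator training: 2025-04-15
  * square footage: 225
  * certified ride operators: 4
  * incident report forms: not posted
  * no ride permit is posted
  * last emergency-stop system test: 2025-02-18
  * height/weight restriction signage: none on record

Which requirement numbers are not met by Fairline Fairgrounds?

1. daily inspection checklist absent → not met
2. ride permit absent → not met
3. daily inspection log audit 93 days ago vs limit 120 → met
4. operator training 52 days ago vs limit 45 → not met
5. condition 'runs mobile/traveling rides' holds; certified ride operators 4 < 5 → not met
6. manufacturer's operating manual absent → not met
7. third-party ride inspection 50 days ago vs limit 45 → not met
8. condition 'runs rides over 30 feet tall' holds; incident report forms absent → not met
9. height/weight restriction signage absent → not met
10. emergency-stop system test 108 days ago vs limit 120 → met
Not met: 1, 2, 4, 5, 6, 7, 8, 9

1, 2, 4, 5, 6, 7, 8, 9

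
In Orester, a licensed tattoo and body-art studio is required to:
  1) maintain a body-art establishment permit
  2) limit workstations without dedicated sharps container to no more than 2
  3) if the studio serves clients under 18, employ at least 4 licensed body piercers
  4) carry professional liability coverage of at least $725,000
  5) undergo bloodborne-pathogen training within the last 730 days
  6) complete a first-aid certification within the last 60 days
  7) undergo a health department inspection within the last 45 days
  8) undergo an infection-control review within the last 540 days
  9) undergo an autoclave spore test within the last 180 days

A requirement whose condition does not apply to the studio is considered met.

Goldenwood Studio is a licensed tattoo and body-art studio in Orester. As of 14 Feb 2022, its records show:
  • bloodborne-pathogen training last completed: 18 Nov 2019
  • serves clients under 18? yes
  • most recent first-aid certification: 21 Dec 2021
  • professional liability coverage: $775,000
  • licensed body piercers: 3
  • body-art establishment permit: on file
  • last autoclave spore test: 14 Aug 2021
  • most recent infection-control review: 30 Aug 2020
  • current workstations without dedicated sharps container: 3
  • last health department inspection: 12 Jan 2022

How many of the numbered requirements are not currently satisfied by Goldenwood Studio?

1. body-art establishment permit present → met
2. workstations without dedicated sharps container 3 > 2 → not met
3. condition 'serves clients under 18' holds; licensed body piercers 3 < 4 → not met
4. professional liability coverage $775,000 ≥ $725,000 → met
5. bloodborne-pathogen training 819 days ago vs limit 730 → not met
6. first-aid certification 55 days ago vs limit 60 → met
7. health department inspection 33 days ago vs limit 45 → met
8. infection-control review 533 days ago vs limit 540 → met
9. autoclave spore test 184 days ago vs limit 180 → not met
Not met: 4 of 9

4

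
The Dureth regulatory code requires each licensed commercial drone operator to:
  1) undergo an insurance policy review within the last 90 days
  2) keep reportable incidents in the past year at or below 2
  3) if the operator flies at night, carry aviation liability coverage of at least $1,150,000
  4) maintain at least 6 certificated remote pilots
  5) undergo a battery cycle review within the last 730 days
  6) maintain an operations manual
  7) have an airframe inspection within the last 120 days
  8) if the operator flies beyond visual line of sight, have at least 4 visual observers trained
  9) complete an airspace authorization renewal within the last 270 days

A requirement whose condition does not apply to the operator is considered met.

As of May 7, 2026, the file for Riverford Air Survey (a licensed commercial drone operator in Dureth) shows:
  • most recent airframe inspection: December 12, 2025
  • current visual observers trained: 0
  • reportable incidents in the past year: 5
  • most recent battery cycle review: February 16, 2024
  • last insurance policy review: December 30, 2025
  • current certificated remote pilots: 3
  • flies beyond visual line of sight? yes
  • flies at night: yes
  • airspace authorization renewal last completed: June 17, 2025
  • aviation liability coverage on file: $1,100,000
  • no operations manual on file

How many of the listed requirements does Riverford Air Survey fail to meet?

9

1. insurance policy review 128 days ago vs limit 90 → not met
2. reportable incidents in the past year 5 > 2 → not met
3. condition 'flies at night' holds; aviation liability coverage $1,100,000 < $1,150,000 → not met
4. certificated remote pilots 3 < 6 → not met
5. battery cycle review 811 days ago vs limit 730 → not met
6. operations manual absent → not met
7. airframe inspection 146 days ago vs limit 120 → not met
8. condition 'flies beyond visual line of sight' holds; visual observers trained 0 < 4 → not met
9. airspace authorization renewal 324 days ago vs limit 270 → not met
Not met: 9 of 9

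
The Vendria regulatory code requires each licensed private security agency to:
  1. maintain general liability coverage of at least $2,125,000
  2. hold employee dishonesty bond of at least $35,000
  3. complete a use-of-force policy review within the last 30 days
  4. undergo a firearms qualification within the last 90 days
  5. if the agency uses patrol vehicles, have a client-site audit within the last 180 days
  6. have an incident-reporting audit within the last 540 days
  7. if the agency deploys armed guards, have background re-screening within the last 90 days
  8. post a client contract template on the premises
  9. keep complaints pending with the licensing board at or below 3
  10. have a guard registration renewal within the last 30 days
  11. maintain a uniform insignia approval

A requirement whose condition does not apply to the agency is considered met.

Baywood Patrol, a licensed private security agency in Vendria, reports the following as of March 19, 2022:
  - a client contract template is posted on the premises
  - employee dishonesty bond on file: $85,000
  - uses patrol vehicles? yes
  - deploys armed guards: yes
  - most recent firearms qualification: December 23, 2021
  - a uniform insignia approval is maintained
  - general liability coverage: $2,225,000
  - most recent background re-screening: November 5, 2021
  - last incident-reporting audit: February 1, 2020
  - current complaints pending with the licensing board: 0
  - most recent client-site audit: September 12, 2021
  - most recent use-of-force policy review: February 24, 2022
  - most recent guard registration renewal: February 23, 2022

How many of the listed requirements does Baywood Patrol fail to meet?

1. general liability coverage $2,225,000 ≥ $2,125,000 → met
2. employee dishonesty bond $85,000 ≥ $35,000 → met
3. use-of-force policy review 23 days ago vs limit 30 → met
4. firearms qualification 86 days ago vs limit 90 → met
5. condition 'uses patrol vehicles' holds; client-site audit 188 days ago vs limit 180 → not met
6. incident-reporting audit 777 days ago vs limit 540 → not met
7. condition 'deploys armed guards' holds; background re-screening 134 days ago vs limit 90 → not met
8. client contract template present → met
9. complaints pending with the licensing board 0 ≤ 3 → met
10. guard registration renewal 24 days ago vs limit 30 → met
11. uniform insignia approval present → met
Not met: 3 of 11

3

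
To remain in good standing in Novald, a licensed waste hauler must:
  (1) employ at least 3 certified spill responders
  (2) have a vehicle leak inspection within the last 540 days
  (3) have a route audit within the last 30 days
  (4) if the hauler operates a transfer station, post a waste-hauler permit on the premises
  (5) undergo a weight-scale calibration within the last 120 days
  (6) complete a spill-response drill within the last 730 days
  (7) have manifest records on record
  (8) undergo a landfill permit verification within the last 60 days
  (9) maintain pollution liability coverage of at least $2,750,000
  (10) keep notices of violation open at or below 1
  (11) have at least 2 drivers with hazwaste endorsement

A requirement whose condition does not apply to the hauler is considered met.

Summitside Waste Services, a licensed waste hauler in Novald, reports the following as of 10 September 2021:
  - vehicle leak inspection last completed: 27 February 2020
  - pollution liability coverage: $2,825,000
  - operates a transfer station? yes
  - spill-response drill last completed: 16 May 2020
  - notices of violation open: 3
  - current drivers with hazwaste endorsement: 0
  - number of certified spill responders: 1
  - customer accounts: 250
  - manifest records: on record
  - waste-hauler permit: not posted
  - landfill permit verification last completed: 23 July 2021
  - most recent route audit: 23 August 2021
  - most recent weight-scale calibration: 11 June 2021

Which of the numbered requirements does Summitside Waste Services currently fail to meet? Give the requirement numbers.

1, 2, 4, 10, 11

1. certified spill responders 1 < 3 → not met
2. vehicle leak inspection 561 days ago vs limit 540 → not met
3. route audit 18 days ago vs limit 30 → met
4. condition 'operates a transfer station' holds; waste-hauler permit absent → not met
5. weight-scale calibration 91 days ago vs limit 120 → met
6. spill-response drill 482 days ago vs limit 730 → met
7. manifest records present → met
8. landfill permit verification 49 days ago vs limit 60 → met
9. pollution liability coverage $2,825,000 ≥ $2,750,000 → met
10. notices of violation open 3 > 1 → not met
11. drivers with hazwaste endorsement 0 < 2 → not met
Not met: 1, 2, 4, 10, 11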